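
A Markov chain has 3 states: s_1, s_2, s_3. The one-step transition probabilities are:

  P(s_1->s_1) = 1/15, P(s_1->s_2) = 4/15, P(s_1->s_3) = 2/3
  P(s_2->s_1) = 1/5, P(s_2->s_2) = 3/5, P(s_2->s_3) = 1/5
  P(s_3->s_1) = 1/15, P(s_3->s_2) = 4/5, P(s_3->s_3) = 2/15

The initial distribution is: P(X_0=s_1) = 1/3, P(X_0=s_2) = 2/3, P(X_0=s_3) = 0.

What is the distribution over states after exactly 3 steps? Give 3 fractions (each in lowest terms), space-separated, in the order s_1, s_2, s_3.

Answer: 1511/10125 6134/10125 496/2025

Derivation:
Propagating the distribution step by step (d_{t+1} = d_t * P):
d_0 = (s_1=1/3, s_2=2/3, s_3=0)
  d_1[s_1] = 1/3*1/15 + 2/3*1/5 + 0*1/15 = 7/45
  d_1[s_2] = 1/3*4/15 + 2/3*3/5 + 0*4/5 = 22/45
  d_1[s_3] = 1/3*2/3 + 2/3*1/5 + 0*2/15 = 16/45
d_1 = (s_1=7/45, s_2=22/45, s_3=16/45)
  d_2[s_1] = 7/45*1/15 + 22/45*1/5 + 16/45*1/15 = 89/675
  d_2[s_2] = 7/45*4/15 + 22/45*3/5 + 16/45*4/5 = 418/675
  d_2[s_3] = 7/45*2/3 + 22/45*1/5 + 16/45*2/15 = 56/225
d_2 = (s_1=89/675, s_2=418/675, s_3=56/225)
  d_3[s_1] = 89/675*1/15 + 418/675*1/5 + 56/225*1/15 = 1511/10125
  d_3[s_2] = 89/675*4/15 + 418/675*3/5 + 56/225*4/5 = 6134/10125
  d_3[s_3] = 89/675*2/3 + 418/675*1/5 + 56/225*2/15 = 496/2025
d_3 = (s_1=1511/10125, s_2=6134/10125, s_3=496/2025)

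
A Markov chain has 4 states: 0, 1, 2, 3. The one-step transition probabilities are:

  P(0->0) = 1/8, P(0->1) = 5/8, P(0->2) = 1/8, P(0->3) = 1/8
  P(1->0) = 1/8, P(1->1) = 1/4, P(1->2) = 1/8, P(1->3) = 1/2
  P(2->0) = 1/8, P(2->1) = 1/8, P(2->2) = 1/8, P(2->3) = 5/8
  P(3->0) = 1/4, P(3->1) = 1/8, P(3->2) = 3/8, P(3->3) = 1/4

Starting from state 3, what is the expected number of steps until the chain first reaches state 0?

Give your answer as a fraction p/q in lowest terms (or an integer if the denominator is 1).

Let h_i = expected steps to first reach 0 from state i.
Boundary: h_0 = 0.
First-step equations for the other states:
  h_1 = 1 + 1/8*h_0 + 1/4*h_1 + 1/8*h_2 + 1/2*h_3
  h_2 = 1 + 1/8*h_0 + 1/8*h_1 + 1/8*h_2 + 5/8*h_3
  h_3 = 1 + 1/4*h_0 + 1/8*h_1 + 3/8*h_2 + 1/4*h_3

Substituting h_0 = 0 and rearranging gives the linear system (I - Q) h = 1:
  [3/4, -1/8, -1/2] . (h_1, h_2, h_3) = 1
  [-1/8, 7/8, -5/8] . (h_1, h_2, h_3) = 1
  [-1/8, -3/8, 3/4] . (h_1, h_2, h_3) = 1

Solving yields:
  h_1 = 208/37
  h_2 = 616/111
  h_3 = 560/111

Starting state is 3, so the expected hitting time is h_3 = 560/111.

Answer: 560/111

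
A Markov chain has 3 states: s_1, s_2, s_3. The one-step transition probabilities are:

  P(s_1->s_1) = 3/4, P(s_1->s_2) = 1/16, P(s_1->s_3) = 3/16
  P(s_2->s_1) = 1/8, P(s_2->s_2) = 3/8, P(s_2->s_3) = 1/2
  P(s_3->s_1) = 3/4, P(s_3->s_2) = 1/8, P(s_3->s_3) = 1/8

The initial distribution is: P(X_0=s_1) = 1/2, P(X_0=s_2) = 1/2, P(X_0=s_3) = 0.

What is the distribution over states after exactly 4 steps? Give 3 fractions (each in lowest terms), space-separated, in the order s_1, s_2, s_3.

Answer: 22021/32768 3777/32768 3485/16384

Derivation:
Propagating the distribution step by step (d_{t+1} = d_t * P):
d_0 = (s_1=1/2, s_2=1/2, s_3=0)
  d_1[s_1] = 1/2*3/4 + 1/2*1/8 + 0*3/4 = 7/16
  d_1[s_2] = 1/2*1/16 + 1/2*3/8 + 0*1/8 = 7/32
  d_1[s_3] = 1/2*3/16 + 1/2*1/2 + 0*1/8 = 11/32
d_1 = (s_1=7/16, s_2=7/32, s_3=11/32)
  d_2[s_1] = 7/16*3/4 + 7/32*1/8 + 11/32*3/4 = 157/256
  d_2[s_2] = 7/16*1/16 + 7/32*3/8 + 11/32*1/8 = 39/256
  d_2[s_3] = 7/16*3/16 + 7/32*1/2 + 11/32*1/8 = 15/64
d_2 = (s_1=157/256, s_2=39/256, s_3=15/64)
  d_3[s_1] = 157/256*3/4 + 39/256*1/8 + 15/64*3/4 = 1341/2048
  d_3[s_2] = 157/256*1/16 + 39/256*3/8 + 15/64*1/8 = 511/4096
  d_3[s_3] = 157/256*3/16 + 39/256*1/2 + 15/64*1/8 = 903/4096
d_3 = (s_1=1341/2048, s_2=511/4096, s_3=903/4096)
  d_4[s_1] = 1341/2048*3/4 + 511/4096*1/8 + 903/4096*3/4 = 22021/32768
  d_4[s_2] = 1341/2048*1/16 + 511/4096*3/8 + 903/4096*1/8 = 3777/32768
  d_4[s_3] = 1341/2048*3/16 + 511/4096*1/2 + 903/4096*1/8 = 3485/16384
d_4 = (s_1=22021/32768, s_2=3777/32768, s_3=3485/16384)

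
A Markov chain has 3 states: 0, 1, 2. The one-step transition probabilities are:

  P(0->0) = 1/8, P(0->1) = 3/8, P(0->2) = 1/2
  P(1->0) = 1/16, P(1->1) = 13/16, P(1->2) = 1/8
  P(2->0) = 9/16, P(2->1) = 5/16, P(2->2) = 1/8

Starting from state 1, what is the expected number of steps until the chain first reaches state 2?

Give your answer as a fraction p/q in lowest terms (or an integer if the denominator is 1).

Answer: 20/3

Derivation:
Let h_i = expected steps to first reach 2 from state i.
Boundary: h_2 = 0.
First-step equations for the other states:
  h_0 = 1 + 1/8*h_0 + 3/8*h_1 + 1/2*h_2
  h_1 = 1 + 1/16*h_0 + 13/16*h_1 + 1/8*h_2

Substituting h_2 = 0 and rearranging gives the linear system (I - Q) h = 1:
  [7/8, -3/8] . (h_0, h_1) = 1
  [-1/16, 3/16] . (h_0, h_1) = 1

Solving yields:
  h_0 = 4
  h_1 = 20/3

Starting state is 1, so the expected hitting time is h_1 = 20/3.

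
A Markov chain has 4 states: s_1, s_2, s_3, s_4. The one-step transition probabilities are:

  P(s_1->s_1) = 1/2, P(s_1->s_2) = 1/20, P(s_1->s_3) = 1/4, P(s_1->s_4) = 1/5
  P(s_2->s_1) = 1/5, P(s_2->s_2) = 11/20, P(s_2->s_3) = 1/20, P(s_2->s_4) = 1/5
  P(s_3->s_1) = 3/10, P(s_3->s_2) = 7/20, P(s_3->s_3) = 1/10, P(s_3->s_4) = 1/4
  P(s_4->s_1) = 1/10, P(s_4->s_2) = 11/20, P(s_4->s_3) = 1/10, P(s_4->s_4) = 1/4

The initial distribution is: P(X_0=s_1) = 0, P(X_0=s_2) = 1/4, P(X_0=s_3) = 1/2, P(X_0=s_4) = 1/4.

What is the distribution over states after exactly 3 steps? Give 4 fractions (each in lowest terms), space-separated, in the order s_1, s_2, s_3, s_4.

Propagating the distribution step by step (d_{t+1} = d_t * P):
d_0 = (s_1=0, s_2=1/4, s_3=1/2, s_4=1/4)
  d_1[s_1] = 0*1/2 + 1/4*1/5 + 1/2*3/10 + 1/4*1/10 = 9/40
  d_1[s_2] = 0*1/20 + 1/4*11/20 + 1/2*7/20 + 1/4*11/20 = 9/20
  d_1[s_3] = 0*1/4 + 1/4*1/20 + 1/2*1/10 + 1/4*1/10 = 7/80
  d_1[s_4] = 0*1/5 + 1/4*1/5 + 1/2*1/4 + 1/4*1/4 = 19/80
d_1 = (s_1=9/40, s_2=9/20, s_3=7/80, s_4=19/80)
  d_2[s_1] = 9/40*1/2 + 9/20*1/5 + 7/80*3/10 + 19/80*1/10 = 101/400
  d_2[s_2] = 9/40*1/20 + 9/20*11/20 + 7/80*7/20 + 19/80*11/20 = 21/50
  d_2[s_3] = 9/40*1/4 + 9/20*1/20 + 7/80*1/10 + 19/80*1/10 = 89/800
  d_2[s_4] = 9/40*1/5 + 9/20*1/5 + 7/80*1/4 + 19/80*1/4 = 173/800
d_2 = (s_1=101/400, s_2=21/50, s_3=89/800, s_4=173/800)
  d_3[s_1] = 101/400*1/2 + 21/50*1/5 + 89/800*3/10 + 173/800*1/10 = 1061/4000
  d_3[s_2] = 101/400*1/20 + 21/50*11/20 + 89/800*7/20 + 173/800*11/20 = 803/2000
  d_3[s_3] = 101/400*1/4 + 21/50*1/20 + 89/800*1/10 + 173/800*1/10 = 187/1600
  d_3[s_4] = 101/400*1/5 + 21/50*1/5 + 89/800*1/4 + 173/800*1/4 = 1731/8000
d_3 = (s_1=1061/4000, s_2=803/2000, s_3=187/1600, s_4=1731/8000)

Answer: 1061/4000 803/2000 187/1600 1731/8000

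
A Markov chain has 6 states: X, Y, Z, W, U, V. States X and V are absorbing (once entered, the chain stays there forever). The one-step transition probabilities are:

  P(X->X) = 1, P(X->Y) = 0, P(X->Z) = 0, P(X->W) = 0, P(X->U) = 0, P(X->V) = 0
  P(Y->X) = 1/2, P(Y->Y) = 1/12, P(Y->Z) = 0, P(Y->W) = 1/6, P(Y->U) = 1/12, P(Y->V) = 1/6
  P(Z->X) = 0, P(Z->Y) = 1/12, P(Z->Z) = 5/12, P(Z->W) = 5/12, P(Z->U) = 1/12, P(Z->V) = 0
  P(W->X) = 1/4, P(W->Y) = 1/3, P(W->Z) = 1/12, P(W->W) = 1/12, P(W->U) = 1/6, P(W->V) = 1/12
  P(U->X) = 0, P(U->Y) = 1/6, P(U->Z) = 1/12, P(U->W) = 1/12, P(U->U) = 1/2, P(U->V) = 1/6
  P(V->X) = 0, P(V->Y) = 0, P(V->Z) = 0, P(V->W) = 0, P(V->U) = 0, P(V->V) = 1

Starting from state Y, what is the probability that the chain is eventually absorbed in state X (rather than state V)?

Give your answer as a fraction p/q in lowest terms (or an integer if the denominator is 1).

Let a_i = P(absorbed in X | start in state i).
Boundary conditions: a_X = 1, a_V = 0.
For each transient state i, a_i = sum_j P(i->j) * a_j:
  a_Y = 1/2*a_X + 1/12*a_Y + 0*a_Z + 1/6*a_W + 1/12*a_U + 1/6*a_V
  a_Z = 0*a_X + 1/12*a_Y + 5/12*a_Z + 5/12*a_W + 1/12*a_U + 0*a_V
  a_W = 1/4*a_X + 1/3*a_Y + 1/12*a_Z + 1/12*a_W + 1/6*a_U + 1/12*a_V
  a_U = 0*a_X + 1/6*a_Y + 1/12*a_Z + 1/12*a_W + 1/2*a_U + 1/6*a_V

Substituting a_X = 1 and a_V = 0, rearrange to (I - Q) a = r where r[i] = P(i -> X):
  [11/12, 0, -1/6, -1/12] . (a_Y, a_Z, a_W, a_U) = 1/2
  [-1/12, 7/12, -5/12, -1/12] . (a_Y, a_Z, a_W, a_U) = 0
  [-1/3, -1/12, 11/12, -1/6] . (a_Y, a_Z, a_W, a_U) = 1/4
  [-1/6, -1/12, -1/12, 1/2] . (a_Y, a_Z, a_W, a_U) = 0

Solving yields:
  a_Y = 1329/1874
  a_Z = 606/937
  a_W = 630/937
  a_U = 855/1874

Starting state is Y, so the absorption probability is a_Y = 1329/1874.

Answer: 1329/1874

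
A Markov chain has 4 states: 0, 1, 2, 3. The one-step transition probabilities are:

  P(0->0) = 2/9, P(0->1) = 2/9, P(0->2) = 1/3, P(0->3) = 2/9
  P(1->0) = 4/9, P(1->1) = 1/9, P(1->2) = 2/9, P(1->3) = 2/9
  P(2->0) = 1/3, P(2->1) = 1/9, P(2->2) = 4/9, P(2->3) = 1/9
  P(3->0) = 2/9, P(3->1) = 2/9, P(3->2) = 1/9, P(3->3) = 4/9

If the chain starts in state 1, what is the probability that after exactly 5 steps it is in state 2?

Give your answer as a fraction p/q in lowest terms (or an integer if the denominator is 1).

Computing P^5 by repeated multiplication:
P^1 =
  0: [2/9, 2/9, 1/3, 2/9]
  1: [4/9, 1/9, 2/9, 2/9]
  2: [1/3, 1/9, 4/9, 1/9]
  3: [2/9, 2/9, 1/9, 4/9]
P^2 =
  0: [25/81, 13/81, 8/27, 19/81]
  1: [22/81, 5/27, 8/27, 20/81]
  2: [8/27, 13/81, 28/81, 16/81]
  3: [23/81, 5/27, 2/9, 25/81]
P^3 =
  0: [212/729, 125/729, 8/27, 176/729]
  1: [8/27, 41/243, 212/729, 178/729]
  2: [8/27, 121/729, 226/729, 166/729]
  3: [70/243, 43/243, 196/729, 194/729]
P^4 =
  0: [1924/6561, 1117/6561, 214/729, 1594/6561]
  1: [1916/6561, 1123/6561, 640/2187, 178/729]
  2: [214/729, 1111/6561, 1960/6561, 1564/6561]
  3: [1912/6561, 1133/6561, 622/2187, 550/2187]
P^5 =
  0: [17282/59049, 10079/59049, 5768/19683, 14384/59049]
  1: [17288/59049, 10079/59049, 17276/59049, 4802/19683]
  2: [5768/19683, 10051/59049, 17404/59049, 14290/59049]
  3: [17254/59049, 10123/59049, 17116/59049, 4852/19683]

(P^5)[1 -> 2] = 17276/59049

Answer: 17276/59049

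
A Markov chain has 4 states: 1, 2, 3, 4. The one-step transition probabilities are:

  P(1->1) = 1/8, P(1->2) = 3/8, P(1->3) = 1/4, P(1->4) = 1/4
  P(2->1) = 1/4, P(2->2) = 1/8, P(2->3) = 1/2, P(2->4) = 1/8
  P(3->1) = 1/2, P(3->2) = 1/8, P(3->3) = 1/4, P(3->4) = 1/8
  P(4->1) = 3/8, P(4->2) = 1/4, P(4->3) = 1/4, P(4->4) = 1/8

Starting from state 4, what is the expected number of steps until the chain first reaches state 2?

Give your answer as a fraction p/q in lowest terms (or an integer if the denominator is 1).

Answer: 320/83

Derivation:
Let h_i = expected steps to first reach 2 from state i.
Boundary: h_2 = 0.
First-step equations for the other states:
  h_1 = 1 + 1/8*h_1 + 3/8*h_2 + 1/4*h_3 + 1/4*h_4
  h_3 = 1 + 1/2*h_1 + 1/8*h_2 + 1/4*h_3 + 1/8*h_4
  h_4 = 1 + 3/8*h_1 + 1/4*h_2 + 1/4*h_3 + 1/8*h_4

Substituting h_2 = 0 and rearranging gives the linear system (I - Q) h = 1:
  [7/8, -1/4, -1/4] . (h_1, h_3, h_4) = 1
  [-1/2, 3/4, -1/8] . (h_1, h_3, h_4) = 1
  [-3/8, -1/4, 7/8] . (h_1, h_3, h_4) = 1

Solving yields:
  h_1 = 288/83
  h_3 = 356/83
  h_4 = 320/83

Starting state is 4, so the expected hitting time is h_4 = 320/83.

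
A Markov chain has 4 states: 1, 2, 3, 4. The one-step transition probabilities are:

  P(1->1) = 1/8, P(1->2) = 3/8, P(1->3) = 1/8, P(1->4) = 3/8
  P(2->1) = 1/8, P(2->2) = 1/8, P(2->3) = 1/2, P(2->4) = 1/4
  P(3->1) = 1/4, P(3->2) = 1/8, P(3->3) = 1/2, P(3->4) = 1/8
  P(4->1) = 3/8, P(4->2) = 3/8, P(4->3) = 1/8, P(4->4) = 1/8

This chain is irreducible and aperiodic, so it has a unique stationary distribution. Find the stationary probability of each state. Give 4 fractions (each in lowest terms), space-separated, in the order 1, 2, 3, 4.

The stationary distribution satisfies pi = pi * P, i.e.:
  pi_1 = 1/8*pi_1 + 1/8*pi_2 + 1/4*pi_3 + 3/8*pi_4
  pi_2 = 3/8*pi_1 + 1/8*pi_2 + 1/8*pi_3 + 3/8*pi_4
  pi_3 = 1/8*pi_1 + 1/2*pi_2 + 1/2*pi_3 + 1/8*pi_4
  pi_4 = 3/8*pi_1 + 1/4*pi_2 + 1/8*pi_3 + 1/8*pi_4
with normalization: pi_1 + pi_2 + pi_3 + pi_4 = 1.

Using the first 3 balance equations plus normalization, the linear system A*pi = b is:
  [-7/8, 1/8, 1/4, 3/8] . pi = 0
  [3/8, -7/8, 1/8, 3/8] . pi = 0
  [1/8, 1/2, -1/2, 1/8] . pi = 0
  [1, 1, 1, 1] . pi = 1

Solving yields:
  pi_1 = 123/560
  pi_2 = 13/56
  pi_3 = 19/56
  pi_4 = 117/560

Verification (pi * P):
  123/560*1/8 + 13/56*1/8 + 19/56*1/4 + 117/560*3/8 = 123/560 = pi_1  (ok)
  123/560*3/8 + 13/56*1/8 + 19/56*1/8 + 117/560*3/8 = 13/56 = pi_2  (ok)
  123/560*1/8 + 13/56*1/2 + 19/56*1/2 + 117/560*1/8 = 19/56 = pi_3  (ok)
  123/560*3/8 + 13/56*1/4 + 19/56*1/8 + 117/560*1/8 = 117/560 = pi_4  (ok)

Answer: 123/560 13/56 19/56 117/560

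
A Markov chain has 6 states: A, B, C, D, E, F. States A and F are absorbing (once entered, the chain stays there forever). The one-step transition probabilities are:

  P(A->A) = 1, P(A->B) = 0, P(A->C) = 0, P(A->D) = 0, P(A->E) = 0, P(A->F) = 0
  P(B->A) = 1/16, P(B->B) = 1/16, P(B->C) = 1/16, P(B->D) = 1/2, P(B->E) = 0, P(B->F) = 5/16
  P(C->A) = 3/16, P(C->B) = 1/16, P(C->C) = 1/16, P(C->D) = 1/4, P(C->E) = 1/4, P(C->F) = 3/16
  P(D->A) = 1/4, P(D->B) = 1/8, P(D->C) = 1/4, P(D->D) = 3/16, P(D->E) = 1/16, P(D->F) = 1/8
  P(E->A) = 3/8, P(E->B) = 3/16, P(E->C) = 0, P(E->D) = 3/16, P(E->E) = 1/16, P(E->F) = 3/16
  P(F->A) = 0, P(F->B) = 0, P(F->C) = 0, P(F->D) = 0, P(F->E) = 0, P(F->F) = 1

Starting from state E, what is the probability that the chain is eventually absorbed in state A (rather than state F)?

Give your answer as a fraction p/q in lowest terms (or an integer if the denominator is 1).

Let a_i = P(absorbed in A | start in state i).
Boundary conditions: a_A = 1, a_F = 0.
For each transient state i, a_i = sum_j P(i->j) * a_j:
  a_B = 1/16*a_A + 1/16*a_B + 1/16*a_C + 1/2*a_D + 0*a_E + 5/16*a_F
  a_C = 3/16*a_A + 1/16*a_B + 1/16*a_C + 1/4*a_D + 1/4*a_E + 3/16*a_F
  a_D = 1/4*a_A + 1/8*a_B + 1/4*a_C + 3/16*a_D + 1/16*a_E + 1/8*a_F
  a_E = 3/8*a_A + 3/16*a_B + 0*a_C + 3/16*a_D + 1/16*a_E + 3/16*a_F

Substituting a_A = 1 and a_F = 0, rearrange to (I - Q) a = r where r[i] = P(i -> A):
  [15/16, -1/16, -1/2, 0] . (a_B, a_C, a_D, a_E) = 1/16
  [-1/16, 15/16, -1/4, -1/4] . (a_B, a_C, a_D, a_E) = 3/16
  [-1/8, -1/4, 13/16, -1/16] . (a_B, a_C, a_D, a_E) = 1/4
  [-3/16, 0, -3/16, 15/16] . (a_B, a_C, a_D, a_E) = 3/8

Solving yields:
  a_B = 290/699
  a_C = 380/699
  a_D = 3271/5592
  a_E = 3355/5592

Starting state is E, so the absorption probability is a_E = 3355/5592.

Answer: 3355/5592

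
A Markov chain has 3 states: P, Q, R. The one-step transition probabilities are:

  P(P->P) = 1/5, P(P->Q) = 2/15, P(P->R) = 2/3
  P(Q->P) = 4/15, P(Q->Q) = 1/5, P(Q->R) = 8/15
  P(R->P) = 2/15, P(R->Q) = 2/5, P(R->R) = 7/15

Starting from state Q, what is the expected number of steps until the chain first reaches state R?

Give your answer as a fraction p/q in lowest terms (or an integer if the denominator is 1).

Answer: 30/17

Derivation:
Let h_i = expected steps to first reach R from state i.
Boundary: h_R = 0.
First-step equations for the other states:
  h_P = 1 + 1/5*h_P + 2/15*h_Q + 2/3*h_R
  h_Q = 1 + 4/15*h_P + 1/5*h_Q + 8/15*h_R

Substituting h_R = 0 and rearranging gives the linear system (I - Q) h = 1:
  [4/5, -2/15] . (h_P, h_Q) = 1
  [-4/15, 4/5] . (h_P, h_Q) = 1

Solving yields:
  h_P = 105/68
  h_Q = 30/17

Starting state is Q, so the expected hitting time is h_Q = 30/17.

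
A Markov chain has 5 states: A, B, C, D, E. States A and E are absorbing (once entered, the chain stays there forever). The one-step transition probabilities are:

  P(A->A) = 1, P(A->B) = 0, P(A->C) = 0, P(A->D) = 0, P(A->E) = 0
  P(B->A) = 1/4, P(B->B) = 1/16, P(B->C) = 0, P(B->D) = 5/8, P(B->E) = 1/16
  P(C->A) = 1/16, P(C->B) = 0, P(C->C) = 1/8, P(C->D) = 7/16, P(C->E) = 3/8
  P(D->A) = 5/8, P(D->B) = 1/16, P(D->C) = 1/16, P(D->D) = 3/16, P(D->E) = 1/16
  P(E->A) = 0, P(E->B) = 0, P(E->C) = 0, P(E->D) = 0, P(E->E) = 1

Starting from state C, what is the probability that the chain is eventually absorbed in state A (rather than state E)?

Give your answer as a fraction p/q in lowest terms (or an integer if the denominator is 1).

Let a_i = P(absorbed in A | start in state i).
Boundary conditions: a_A = 1, a_E = 0.
For each transient state i, a_i = sum_j P(i->j) * a_j:
  a_B = 1/4*a_A + 1/16*a_B + 0*a_C + 5/8*a_D + 1/16*a_E
  a_C = 1/16*a_A + 0*a_B + 1/8*a_C + 7/16*a_D + 3/8*a_E
  a_D = 5/8*a_A + 1/16*a_B + 1/16*a_C + 3/16*a_D + 1/16*a_E

Substituting a_A = 1 and a_E = 0, rearrange to (I - Q) a = r where r[i] = P(i -> A):
  [15/16, 0, -5/8] . (a_B, a_C, a_D) = 1/4
  [0, 7/8, -7/16] . (a_B, a_C, a_D) = 1/16
  [-1/16, -1/16, 13/16] . (a_B, a_C, a_D) = 5/8

Solving yields:
  a_B = 422/497
  a_C = 1263/2485
  a_D = 2171/2485

Starting state is C, so the absorption probability is a_C = 1263/2485.

Answer: 1263/2485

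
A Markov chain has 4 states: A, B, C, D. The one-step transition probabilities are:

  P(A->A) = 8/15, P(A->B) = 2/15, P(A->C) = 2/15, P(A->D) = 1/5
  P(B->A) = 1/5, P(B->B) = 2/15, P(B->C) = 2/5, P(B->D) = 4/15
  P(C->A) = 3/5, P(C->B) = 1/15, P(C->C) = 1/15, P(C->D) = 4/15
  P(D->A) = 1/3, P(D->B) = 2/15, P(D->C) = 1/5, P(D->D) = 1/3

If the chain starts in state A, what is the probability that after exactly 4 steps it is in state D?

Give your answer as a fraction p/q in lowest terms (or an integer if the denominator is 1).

Computing P^4 by repeated multiplication:
P^1 =
  A: [8/15, 2/15, 2/15, 1/5]
  B: [1/5, 2/15, 2/5, 4/15]
  C: [3/5, 1/15, 1/15, 4/15]
  D: [1/3, 2/15, 1/5, 1/3]
P^2 =
  A: [103/225, 28/225, 13/75, 11/45]
  B: [104/225, 8/75, 4/25, 61/225]
  C: [104/225, 29/225, 37/225, 11/45]
  D: [98/225, 3/25, 8/45, 4/15]
P^3 =
  A: [1534/3375, 137/1125, 578/3375, 284/1125]
  B: [511/1125, 46/375, 571/3375, 857/3375]
  C: [509/1125, 413/3375, 584/3375, 851/3375]
  D: [61/135, 82/675, 578/3375, 862/3375]
P^4 =
  A: [22967/50625, 6172/50625, 8668/50625, 12818/50625]
  B: [4586/10125, 6179/50625, 8692/50625, 12824/50625]
  C: [22966/50625, 6166/50625, 8669/50625, 12824/50625]
  D: [22942/50625, 6172/50625, 8674/50625, 4279/16875]

(P^4)[A -> D] = 12818/50625

Answer: 12818/50625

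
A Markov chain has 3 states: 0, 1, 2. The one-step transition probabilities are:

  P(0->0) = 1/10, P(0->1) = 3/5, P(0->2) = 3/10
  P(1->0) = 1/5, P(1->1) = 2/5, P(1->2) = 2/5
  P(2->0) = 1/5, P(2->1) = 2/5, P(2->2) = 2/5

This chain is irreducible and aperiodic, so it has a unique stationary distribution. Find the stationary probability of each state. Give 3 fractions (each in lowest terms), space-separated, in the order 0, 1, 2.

The stationary distribution satisfies pi = pi * P, i.e.:
  pi_0 = 1/10*pi_0 + 1/5*pi_1 + 1/5*pi_2
  pi_1 = 3/5*pi_0 + 2/5*pi_1 + 2/5*pi_2
  pi_2 = 3/10*pi_0 + 2/5*pi_1 + 2/5*pi_2
with normalization: pi_0 + pi_1 + pi_2 = 1.

Using the first 2 balance equations plus normalization, the linear system A*pi = b is:
  [-9/10, 1/5, 1/5] . pi = 0
  [3/5, -3/5, 2/5] . pi = 0
  [1, 1, 1] . pi = 1

Solving yields:
  pi_0 = 2/11
  pi_1 = 24/55
  pi_2 = 21/55

Verification (pi * P):
  2/11*1/10 + 24/55*1/5 + 21/55*1/5 = 2/11 = pi_0  (ok)
  2/11*3/5 + 24/55*2/5 + 21/55*2/5 = 24/55 = pi_1  (ok)
  2/11*3/10 + 24/55*2/5 + 21/55*2/5 = 21/55 = pi_2  (ok)

Answer: 2/11 24/55 21/55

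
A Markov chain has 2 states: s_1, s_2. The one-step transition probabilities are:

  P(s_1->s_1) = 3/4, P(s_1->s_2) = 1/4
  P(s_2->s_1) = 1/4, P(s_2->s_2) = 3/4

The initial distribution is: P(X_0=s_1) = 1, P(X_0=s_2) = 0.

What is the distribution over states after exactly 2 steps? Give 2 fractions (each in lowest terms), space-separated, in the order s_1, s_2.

Answer: 5/8 3/8

Derivation:
Propagating the distribution step by step (d_{t+1} = d_t * P):
d_0 = (s_1=1, s_2=0)
  d_1[s_1] = 1*3/4 + 0*1/4 = 3/4
  d_1[s_2] = 1*1/4 + 0*3/4 = 1/4
d_1 = (s_1=3/4, s_2=1/4)
  d_2[s_1] = 3/4*3/4 + 1/4*1/4 = 5/8
  d_2[s_2] = 3/4*1/4 + 1/4*3/4 = 3/8
d_2 = (s_1=5/8, s_2=3/8)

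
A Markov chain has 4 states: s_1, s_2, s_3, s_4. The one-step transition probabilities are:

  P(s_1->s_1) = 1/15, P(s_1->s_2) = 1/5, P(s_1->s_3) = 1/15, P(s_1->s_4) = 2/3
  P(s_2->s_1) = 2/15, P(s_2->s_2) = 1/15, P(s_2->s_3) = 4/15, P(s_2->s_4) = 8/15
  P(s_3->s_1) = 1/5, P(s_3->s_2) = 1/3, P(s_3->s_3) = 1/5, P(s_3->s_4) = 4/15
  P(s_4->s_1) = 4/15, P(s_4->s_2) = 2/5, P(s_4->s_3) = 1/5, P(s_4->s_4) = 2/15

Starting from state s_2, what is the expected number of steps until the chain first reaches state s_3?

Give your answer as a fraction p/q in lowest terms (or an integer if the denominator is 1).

Answer: 2490/511

Derivation:
Let h_i = expected steps to first reach s_3 from state i.
Boundary: h_s_3 = 0.
First-step equations for the other states:
  h_s_1 = 1 + 1/15*h_s_1 + 1/5*h_s_2 + 1/15*h_s_3 + 2/3*h_s_4
  h_s_2 = 1 + 2/15*h_s_1 + 1/15*h_s_2 + 4/15*h_s_3 + 8/15*h_s_4
  h_s_4 = 1 + 4/15*h_s_1 + 2/5*h_s_2 + 1/5*h_s_3 + 2/15*h_s_4

Substituting h_s_3 = 0 and rearranging gives the linear system (I - Q) h = 1:
  [14/15, -1/5, -2/3] . (h_s_1, h_s_2, h_s_4) = 1
  [-2/15, 14/15, -8/15] . (h_s_1, h_s_2, h_s_4) = 1
  [-4/15, -2/5, 13/15] . (h_s_1, h_s_2, h_s_4) = 1

Solving yields:
  h_s_1 = 5955/1022
  h_s_2 = 2490/511
  h_s_4 = 2655/511

Starting state is s_2, so the expected hitting time is h_s_2 = 2490/511.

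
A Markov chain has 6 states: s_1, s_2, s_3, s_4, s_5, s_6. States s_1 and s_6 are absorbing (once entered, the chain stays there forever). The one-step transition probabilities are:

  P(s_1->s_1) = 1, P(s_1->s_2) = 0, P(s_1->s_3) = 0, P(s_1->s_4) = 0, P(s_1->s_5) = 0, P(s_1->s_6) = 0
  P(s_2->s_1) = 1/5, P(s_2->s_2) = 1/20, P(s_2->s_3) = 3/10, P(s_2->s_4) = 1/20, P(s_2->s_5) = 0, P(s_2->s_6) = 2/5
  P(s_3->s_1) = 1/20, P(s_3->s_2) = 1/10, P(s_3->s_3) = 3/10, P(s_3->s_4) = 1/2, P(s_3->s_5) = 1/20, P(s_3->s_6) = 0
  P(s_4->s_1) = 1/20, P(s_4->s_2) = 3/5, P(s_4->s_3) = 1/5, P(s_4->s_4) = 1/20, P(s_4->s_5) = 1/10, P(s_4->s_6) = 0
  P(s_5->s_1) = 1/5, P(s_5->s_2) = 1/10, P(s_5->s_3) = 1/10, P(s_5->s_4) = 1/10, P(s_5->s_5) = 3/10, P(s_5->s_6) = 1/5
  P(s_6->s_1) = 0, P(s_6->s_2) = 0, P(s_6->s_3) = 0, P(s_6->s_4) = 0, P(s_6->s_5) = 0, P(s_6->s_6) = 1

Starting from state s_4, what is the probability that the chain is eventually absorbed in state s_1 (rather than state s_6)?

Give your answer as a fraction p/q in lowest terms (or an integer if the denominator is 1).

Let a_i = P(absorbed in s_1 | start in state i).
Boundary conditions: a_s_1 = 1, a_s_6 = 0.
For each transient state i, a_i = sum_j P(i->j) * a_j:
  a_s_2 = 1/5*a_s_1 + 1/20*a_s_2 + 3/10*a_s_3 + 1/20*a_s_4 + 0*a_s_5 + 2/5*a_s_6
  a_s_3 = 1/20*a_s_1 + 1/10*a_s_2 + 3/10*a_s_3 + 1/2*a_s_4 + 1/20*a_s_5 + 0*a_s_6
  a_s_4 = 1/20*a_s_1 + 3/5*a_s_2 + 1/5*a_s_3 + 1/20*a_s_4 + 1/10*a_s_5 + 0*a_s_6
  a_s_5 = 1/5*a_s_1 + 1/10*a_s_2 + 1/10*a_s_3 + 1/10*a_s_4 + 3/10*a_s_5 + 1/5*a_s_6

Substituting a_s_1 = 1 and a_s_6 = 0, rearrange to (I - Q) a = r where r[i] = P(i -> s_1):
  [19/20, -3/10, -1/20, 0] . (a_s_2, a_s_3, a_s_4, a_s_5) = 1/5
  [-1/10, 7/10, -1/2, -1/20] . (a_s_2, a_s_3, a_s_4, a_s_5) = 1/20
  [-3/5, -1/5, 19/20, -1/10] . (a_s_2, a_s_3, a_s_4, a_s_5) = 1/20
  [-1/10, -1/10, -1/10, 7/10] . (a_s_2, a_s_3, a_s_4, a_s_5) = 1/5

Solving yields:
  a_s_2 = 1583/4107
  a_s_3 = 1969/4107
  a_s_4 = 1835/4107
  a_s_5 = 1943/4107

Starting state is s_4, so the absorption probability is a_s_4 = 1835/4107.

Answer: 1835/4107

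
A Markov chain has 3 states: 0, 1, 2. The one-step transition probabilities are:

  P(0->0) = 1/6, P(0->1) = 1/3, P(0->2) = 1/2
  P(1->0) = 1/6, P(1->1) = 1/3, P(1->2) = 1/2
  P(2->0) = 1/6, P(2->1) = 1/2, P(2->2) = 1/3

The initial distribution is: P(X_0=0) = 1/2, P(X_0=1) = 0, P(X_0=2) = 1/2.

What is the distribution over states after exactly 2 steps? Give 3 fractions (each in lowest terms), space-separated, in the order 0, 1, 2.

Propagating the distribution step by step (d_{t+1} = d_t * P):
d_0 = (0=1/2, 1=0, 2=1/2)
  d_1[0] = 1/2*1/6 + 0*1/6 + 1/2*1/6 = 1/6
  d_1[1] = 1/2*1/3 + 0*1/3 + 1/2*1/2 = 5/12
  d_1[2] = 1/2*1/2 + 0*1/2 + 1/2*1/3 = 5/12
d_1 = (0=1/6, 1=5/12, 2=5/12)
  d_2[0] = 1/6*1/6 + 5/12*1/6 + 5/12*1/6 = 1/6
  d_2[1] = 1/6*1/3 + 5/12*1/3 + 5/12*1/2 = 29/72
  d_2[2] = 1/6*1/2 + 5/12*1/2 + 5/12*1/3 = 31/72
d_2 = (0=1/6, 1=29/72, 2=31/72)

Answer: 1/6 29/72 31/72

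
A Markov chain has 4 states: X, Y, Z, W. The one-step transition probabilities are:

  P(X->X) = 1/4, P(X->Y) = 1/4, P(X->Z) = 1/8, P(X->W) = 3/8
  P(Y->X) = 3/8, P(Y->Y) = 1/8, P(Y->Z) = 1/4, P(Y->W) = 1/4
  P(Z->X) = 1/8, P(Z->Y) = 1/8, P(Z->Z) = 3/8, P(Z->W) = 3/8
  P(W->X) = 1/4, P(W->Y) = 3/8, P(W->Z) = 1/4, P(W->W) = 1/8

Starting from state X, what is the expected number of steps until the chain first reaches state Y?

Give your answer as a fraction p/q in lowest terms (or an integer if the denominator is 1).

Let h_i = expected steps to first reach Y from state i.
Boundary: h_Y = 0.
First-step equations for the other states:
  h_X = 1 + 1/4*h_X + 1/4*h_Y + 1/8*h_Z + 3/8*h_W
  h_Z = 1 + 1/8*h_X + 1/8*h_Y + 3/8*h_Z + 3/8*h_W
  h_W = 1 + 1/4*h_X + 3/8*h_Y + 1/4*h_Z + 1/8*h_W

Substituting h_Y = 0 and rearranging gives the linear system (I - Q) h = 1:
  [3/4, -1/8, -3/8] . (h_X, h_Z, h_W) = 1
  [-1/8, 5/8, -3/8] . (h_X, h_Z, h_W) = 1
  [-1/4, -1/4, 7/8] . (h_X, h_Z, h_W) = 1

Solving yields:
  h_X = 96/25
  h_Z = 112/25
  h_W = 88/25

Starting state is X, so the expected hitting time is h_X = 96/25.

Answer: 96/25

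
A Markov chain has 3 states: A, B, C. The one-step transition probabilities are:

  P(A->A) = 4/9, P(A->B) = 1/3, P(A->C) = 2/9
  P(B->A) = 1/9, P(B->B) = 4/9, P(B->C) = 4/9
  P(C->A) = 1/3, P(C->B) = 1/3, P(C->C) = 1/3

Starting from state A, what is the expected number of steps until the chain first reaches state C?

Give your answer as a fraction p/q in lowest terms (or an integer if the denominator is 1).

Answer: 36/11

Derivation:
Let h_i = expected steps to first reach C from state i.
Boundary: h_C = 0.
First-step equations for the other states:
  h_A = 1 + 4/9*h_A + 1/3*h_B + 2/9*h_C
  h_B = 1 + 1/9*h_A + 4/9*h_B + 4/9*h_C

Substituting h_C = 0 and rearranging gives the linear system (I - Q) h = 1:
  [5/9, -1/3] . (h_A, h_B) = 1
  [-1/9, 5/9] . (h_A, h_B) = 1

Solving yields:
  h_A = 36/11
  h_B = 27/11

Starting state is A, so the expected hitting time is h_A = 36/11.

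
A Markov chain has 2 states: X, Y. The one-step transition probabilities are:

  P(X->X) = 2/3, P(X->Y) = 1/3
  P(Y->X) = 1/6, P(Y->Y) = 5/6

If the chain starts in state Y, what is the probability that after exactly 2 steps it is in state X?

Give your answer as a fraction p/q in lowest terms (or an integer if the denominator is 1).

Computing P^2 by repeated multiplication:
P^1 =
  X: [2/3, 1/3]
  Y: [1/6, 5/6]
P^2 =
  X: [1/2, 1/2]
  Y: [1/4, 3/4]

(P^2)[Y -> X] = 1/4

Answer: 1/4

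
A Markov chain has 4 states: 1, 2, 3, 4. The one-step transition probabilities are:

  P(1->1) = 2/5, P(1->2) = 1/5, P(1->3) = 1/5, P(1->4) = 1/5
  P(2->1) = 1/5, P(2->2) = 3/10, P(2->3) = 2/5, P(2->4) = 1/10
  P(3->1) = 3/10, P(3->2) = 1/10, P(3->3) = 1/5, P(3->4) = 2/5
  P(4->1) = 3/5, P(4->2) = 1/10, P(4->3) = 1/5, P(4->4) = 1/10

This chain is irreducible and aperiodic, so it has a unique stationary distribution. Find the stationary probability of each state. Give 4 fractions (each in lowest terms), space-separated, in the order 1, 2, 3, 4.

The stationary distribution satisfies pi = pi * P, i.e.:
  pi_1 = 2/5*pi_1 + 1/5*pi_2 + 3/10*pi_3 + 3/5*pi_4
  pi_2 = 1/5*pi_1 + 3/10*pi_2 + 1/10*pi_3 + 1/10*pi_4
  pi_3 = 1/5*pi_1 + 2/5*pi_2 + 1/5*pi_3 + 1/5*pi_4
  pi_4 = 1/5*pi_1 + 1/10*pi_2 + 2/5*pi_3 + 1/10*pi_4
with normalization: pi_1 + pi_2 + pi_3 + pi_4 = 1.

Using the first 3 balance equations plus normalization, the linear system A*pi = b is:
  [-3/5, 1/5, 3/10, 3/5] . pi = 0
  [1/5, -7/10, 1/10, 1/10] . pi = 0
  [1/5, 2/5, -4/5, 1/5] . pi = 0
  [1, 1, 1, 1] . pi = 1

Solving yields:
  pi_1 = 193/503
  pi_2 = 87/503
  pi_3 = 118/503
  pi_4 = 105/503

Verification (pi * P):
  193/503*2/5 + 87/503*1/5 + 118/503*3/10 + 105/503*3/5 = 193/503 = pi_1  (ok)
  193/503*1/5 + 87/503*3/10 + 118/503*1/10 + 105/503*1/10 = 87/503 = pi_2  (ok)
  193/503*1/5 + 87/503*2/5 + 118/503*1/5 + 105/503*1/5 = 118/503 = pi_3  (ok)
  193/503*1/5 + 87/503*1/10 + 118/503*2/5 + 105/503*1/10 = 105/503 = pi_4  (ok)

Answer: 193/503 87/503 118/503 105/503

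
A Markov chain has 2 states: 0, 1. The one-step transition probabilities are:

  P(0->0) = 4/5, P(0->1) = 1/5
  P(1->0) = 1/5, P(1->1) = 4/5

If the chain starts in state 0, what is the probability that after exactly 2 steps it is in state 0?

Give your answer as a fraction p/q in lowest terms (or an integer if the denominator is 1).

Answer: 17/25

Derivation:
Computing P^2 by repeated multiplication:
P^1 =
  0: [4/5, 1/5]
  1: [1/5, 4/5]
P^2 =
  0: [17/25, 8/25]
  1: [8/25, 17/25]

(P^2)[0 -> 0] = 17/25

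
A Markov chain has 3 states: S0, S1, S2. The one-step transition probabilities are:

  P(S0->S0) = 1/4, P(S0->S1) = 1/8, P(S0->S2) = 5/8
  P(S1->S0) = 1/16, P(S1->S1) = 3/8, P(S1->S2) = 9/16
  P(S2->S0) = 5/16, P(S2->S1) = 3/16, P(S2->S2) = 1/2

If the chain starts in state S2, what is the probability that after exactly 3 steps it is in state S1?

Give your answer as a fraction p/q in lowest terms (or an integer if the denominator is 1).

Computing P^3 by repeated multiplication:
P^1 =
  S0: [1/4, 1/8, 5/8]
  S1: [1/16, 3/8, 9/16]
  S2: [5/16, 3/16, 1/2]
P^2 =
  S0: [17/64, 25/128, 69/128]
  S1: [55/256, 65/256, 17/32]
  S2: [63/256, 13/64, 141/256]
P^3 =
  S0: [253/1024, 425/2048, 1117/2048]
  S1: [965/4096, 227/1024, 2223/4096]
  S2: [1009/4096, 861/4096, 1113/2048]

(P^3)[S2 -> S1] = 861/4096

Answer: 861/4096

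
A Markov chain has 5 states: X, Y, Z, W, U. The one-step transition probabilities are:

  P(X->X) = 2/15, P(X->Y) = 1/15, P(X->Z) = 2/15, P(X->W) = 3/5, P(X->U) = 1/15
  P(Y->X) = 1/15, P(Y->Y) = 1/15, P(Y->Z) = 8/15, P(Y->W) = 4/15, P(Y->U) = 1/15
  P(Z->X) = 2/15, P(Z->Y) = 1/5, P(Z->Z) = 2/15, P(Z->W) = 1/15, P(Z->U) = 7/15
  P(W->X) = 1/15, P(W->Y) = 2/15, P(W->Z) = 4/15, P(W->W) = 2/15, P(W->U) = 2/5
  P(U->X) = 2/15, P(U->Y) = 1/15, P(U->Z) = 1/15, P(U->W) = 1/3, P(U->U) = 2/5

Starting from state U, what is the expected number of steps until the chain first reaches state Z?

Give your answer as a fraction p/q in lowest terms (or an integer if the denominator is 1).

Let h_i = expected steps to first reach Z from state i.
Boundary: h_Z = 0.
First-step equations for the other states:
  h_X = 1 + 2/15*h_X + 1/15*h_Y + 2/15*h_Z + 3/5*h_W + 1/15*h_U
  h_Y = 1 + 1/15*h_X + 1/15*h_Y + 8/15*h_Z + 4/15*h_W + 1/15*h_U
  h_W = 1 + 1/15*h_X + 2/15*h_Y + 4/15*h_Z + 2/15*h_W + 2/5*h_U
  h_U = 1 + 2/15*h_X + 1/15*h_Y + 1/15*h_Z + 1/3*h_W + 2/5*h_U

Substituting h_Z = 0 and rearranging gives the linear system (I - Q) h = 1:
  [13/15, -1/15, -3/5, -1/15] . (h_X, h_Y, h_W, h_U) = 1
  [-1/15, 14/15, -4/15, -1/15] . (h_X, h_Y, h_W, h_U) = 1
  [-1/15, -2/15, 13/15, -2/5] . (h_X, h_Y, h_W, h_U) = 1
  [-2/15, -1/15, -1/3, 3/5] . (h_X, h_Y, h_W, h_U) = 1

Solving yields:
  h_X = 54750/10751
  h_Y = 34275/10751
  h_W = 50475/10751
  h_U = 61935/10751

Starting state is U, so the expected hitting time is h_U = 61935/10751.

Answer: 61935/10751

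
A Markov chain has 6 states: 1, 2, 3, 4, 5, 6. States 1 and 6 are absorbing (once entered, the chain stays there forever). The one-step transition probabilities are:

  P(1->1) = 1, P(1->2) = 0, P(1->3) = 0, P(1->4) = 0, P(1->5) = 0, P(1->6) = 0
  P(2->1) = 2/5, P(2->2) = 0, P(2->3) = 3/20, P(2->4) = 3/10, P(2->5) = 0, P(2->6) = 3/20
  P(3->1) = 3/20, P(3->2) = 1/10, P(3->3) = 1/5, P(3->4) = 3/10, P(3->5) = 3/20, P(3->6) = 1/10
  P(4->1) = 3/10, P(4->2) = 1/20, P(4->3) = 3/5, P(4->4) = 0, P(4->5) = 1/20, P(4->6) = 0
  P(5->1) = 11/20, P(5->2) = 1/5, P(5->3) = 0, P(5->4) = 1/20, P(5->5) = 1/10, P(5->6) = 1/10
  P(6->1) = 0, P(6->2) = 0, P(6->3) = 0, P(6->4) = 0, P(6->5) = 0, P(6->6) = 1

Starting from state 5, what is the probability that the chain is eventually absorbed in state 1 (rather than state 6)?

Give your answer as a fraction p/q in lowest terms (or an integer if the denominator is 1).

Let a_i = P(absorbed in 1 | start in state i).
Boundary conditions: a_1 = 1, a_6 = 0.
For each transient state i, a_i = sum_j P(i->j) * a_j:
  a_2 = 2/5*a_1 + 0*a_2 + 3/20*a_3 + 3/10*a_4 + 0*a_5 + 3/20*a_6
  a_3 = 3/20*a_1 + 1/10*a_2 + 1/5*a_3 + 3/10*a_4 + 3/20*a_5 + 1/10*a_6
  a_4 = 3/10*a_1 + 1/20*a_2 + 3/5*a_3 + 0*a_4 + 1/20*a_5 + 0*a_6
  a_5 = 11/20*a_1 + 1/5*a_2 + 0*a_3 + 1/20*a_4 + 1/10*a_5 + 1/10*a_6

Substituting a_1 = 1 and a_6 = 0, rearrange to (I - Q) a = r where r[i] = P(i -> 1):
  [1, -3/20, -3/10, 0] . (a_2, a_3, a_4, a_5) = 2/5
  [-1/10, 4/5, -3/10, -3/20] . (a_2, a_3, a_4, a_5) = 3/20
  [-1/20, -3/5, 1, -1/20] . (a_2, a_3, a_4, a_5) = 3/10
  [-1/5, 0, -1/20, 9/10] . (a_2, a_3, a_4, a_5) = 11/20

Solving yields:
  a_2 = 60391/79393
  a_3 = 59390/79393
  a_4 = 65751/79393
  a_5 = 65591/79393

Starting state is 5, so the absorption probability is a_5 = 65591/79393.

Answer: 65591/79393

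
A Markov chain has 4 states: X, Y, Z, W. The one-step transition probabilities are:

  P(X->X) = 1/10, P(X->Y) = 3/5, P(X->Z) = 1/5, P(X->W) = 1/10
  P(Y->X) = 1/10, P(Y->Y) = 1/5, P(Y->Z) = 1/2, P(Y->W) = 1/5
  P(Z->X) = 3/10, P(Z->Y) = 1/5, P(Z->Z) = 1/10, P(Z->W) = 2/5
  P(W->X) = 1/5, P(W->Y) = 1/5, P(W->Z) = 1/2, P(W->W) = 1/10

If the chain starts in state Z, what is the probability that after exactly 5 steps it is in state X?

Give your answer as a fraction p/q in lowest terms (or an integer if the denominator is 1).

Answer: 1861/10000

Derivation:
Computing P^5 by repeated multiplication:
P^1 =
  X: [1/10, 3/5, 1/5, 1/10]
  Y: [1/10, 1/5, 1/2, 1/5]
  Z: [3/10, 1/5, 1/10, 2/5]
  W: [1/5, 1/5, 1/2, 1/10]
P^2 =
  X: [3/20, 6/25, 39/100, 11/50]
  Y: [11/50, 6/25, 27/100, 27/100]
  Z: [4/25, 8/25, 37/100, 3/20]
  W: [21/100, 7/25, 6/25, 27/100]
P^3 =
  X: [1/5, 13/50, 299/1000, 241/1000]
  Y: [181/1000, 36/125, 163/500, 41/200]
  Z: [189/1000, 33/125, 38/125, 243/1000]
  W: [7/40, 71/250, 341/1000, 1/5]
P^4 =
  X: [1839/10000, 7/25, 801/2500, 2157/10000]
  Y: [1857/10000, 681/2500, 3153/10000, 1133/5000]
  Z: [1851/10000, 689/2500, 3217/10000, 136/625]
  W: [941/5000, 27/100, 3111/10000, 2307/10000]
P^5 =
  X: [3713/20000, 6839/25000, 31667/100000, 5603/25000]
  Y: [4643/25000, 6857/25000, 31817/100000, 22183/100000]
  Z: [1861/10000, 6851/25000, 31579/100000, 22407/100000]
  W: [18529/100000, 3441/12500, 3191/10000, 22033/100000]

(P^5)[Z -> X] = 1861/10000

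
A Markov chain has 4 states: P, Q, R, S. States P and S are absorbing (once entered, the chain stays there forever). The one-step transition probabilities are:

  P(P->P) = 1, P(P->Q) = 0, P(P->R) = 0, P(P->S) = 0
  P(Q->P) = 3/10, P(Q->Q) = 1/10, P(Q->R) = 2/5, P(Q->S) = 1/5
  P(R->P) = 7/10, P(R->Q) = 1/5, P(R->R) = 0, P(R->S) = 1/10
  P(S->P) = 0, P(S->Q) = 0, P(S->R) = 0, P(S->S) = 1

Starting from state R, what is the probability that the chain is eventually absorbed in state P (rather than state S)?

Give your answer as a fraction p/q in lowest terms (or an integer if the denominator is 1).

Answer: 69/82

Derivation:
Let a_i = P(absorbed in P | start in state i).
Boundary conditions: a_P = 1, a_S = 0.
For each transient state i, a_i = sum_j P(i->j) * a_j:
  a_Q = 3/10*a_P + 1/10*a_Q + 2/5*a_R + 1/5*a_S
  a_R = 7/10*a_P + 1/5*a_Q + 0*a_R + 1/10*a_S

Substituting a_P = 1 and a_S = 0, rearrange to (I - Q) a = r where r[i] = P(i -> P):
  [9/10, -2/5] . (a_Q, a_R) = 3/10
  [-1/5, 1] . (a_Q, a_R) = 7/10

Solving yields:
  a_Q = 29/41
  a_R = 69/82

Starting state is R, so the absorption probability is a_R = 69/82.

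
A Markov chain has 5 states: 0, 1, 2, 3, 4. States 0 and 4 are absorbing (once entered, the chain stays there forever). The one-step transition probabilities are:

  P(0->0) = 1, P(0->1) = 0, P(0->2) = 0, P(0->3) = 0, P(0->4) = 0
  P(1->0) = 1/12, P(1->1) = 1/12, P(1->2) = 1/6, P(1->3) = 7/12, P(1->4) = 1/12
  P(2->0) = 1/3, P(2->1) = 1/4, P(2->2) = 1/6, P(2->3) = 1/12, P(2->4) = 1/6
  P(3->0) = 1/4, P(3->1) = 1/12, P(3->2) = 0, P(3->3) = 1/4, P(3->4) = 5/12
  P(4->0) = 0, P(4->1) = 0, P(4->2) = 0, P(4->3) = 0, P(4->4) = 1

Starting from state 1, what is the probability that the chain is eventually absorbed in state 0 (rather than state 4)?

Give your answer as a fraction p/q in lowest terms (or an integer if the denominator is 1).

Let a_i = P(absorbed in 0 | start in state i).
Boundary conditions: a_0 = 1, a_4 = 0.
For each transient state i, a_i = sum_j P(i->j) * a_j:
  a_1 = 1/12*a_0 + 1/12*a_1 + 1/6*a_2 + 7/12*a_3 + 1/12*a_4
  a_2 = 1/3*a_0 + 1/4*a_1 + 1/6*a_2 + 1/12*a_3 + 1/6*a_4
  a_3 = 1/4*a_0 + 1/12*a_1 + 0*a_2 + 1/4*a_3 + 5/12*a_4

Substituting a_0 = 1 and a_4 = 0, rearrange to (I - Q) a = r where r[i] = P(i -> 0):
  [11/12, -1/6, -7/12] . (a_1, a_2, a_3) = 1/12
  [-1/4, 5/6, -1/12] . (a_1, a_2, a_3) = 1/3
  [-1/12, 0, 3/4] . (a_1, a_2, a_3) = 1/4

Solving yields:
  a_1 = 7/16
  a_2 = 41/72
  a_3 = 55/144

Starting state is 1, so the absorption probability is a_1 = 7/16.

Answer: 7/16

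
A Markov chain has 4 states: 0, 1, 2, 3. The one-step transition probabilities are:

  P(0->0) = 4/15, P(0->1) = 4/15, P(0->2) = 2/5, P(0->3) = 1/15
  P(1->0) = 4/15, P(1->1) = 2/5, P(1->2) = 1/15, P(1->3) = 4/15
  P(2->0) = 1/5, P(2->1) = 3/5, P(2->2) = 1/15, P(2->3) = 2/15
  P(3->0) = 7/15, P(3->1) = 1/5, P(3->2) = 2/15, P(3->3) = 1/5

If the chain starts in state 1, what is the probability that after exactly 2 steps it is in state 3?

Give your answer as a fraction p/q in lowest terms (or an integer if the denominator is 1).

Answer: 14/75

Derivation:
Computing P^2 by repeated multiplication:
P^1 =
  0: [4/15, 4/15, 2/5, 1/15]
  1: [4/15, 2/5, 1/15, 4/15]
  2: [1/5, 3/5, 1/15, 2/15]
  3: [7/15, 1/5, 2/15, 1/5]
P^2 =
  0: [19/75, 97/225, 4/25, 7/45]
  1: [71/225, 73/225, 13/75, 14/75]
  2: [13/45, 9/25, 32/225, 47/225]
  3: [67/225, 73/225, 53/225, 32/225]

(P^2)[1 -> 3] = 14/75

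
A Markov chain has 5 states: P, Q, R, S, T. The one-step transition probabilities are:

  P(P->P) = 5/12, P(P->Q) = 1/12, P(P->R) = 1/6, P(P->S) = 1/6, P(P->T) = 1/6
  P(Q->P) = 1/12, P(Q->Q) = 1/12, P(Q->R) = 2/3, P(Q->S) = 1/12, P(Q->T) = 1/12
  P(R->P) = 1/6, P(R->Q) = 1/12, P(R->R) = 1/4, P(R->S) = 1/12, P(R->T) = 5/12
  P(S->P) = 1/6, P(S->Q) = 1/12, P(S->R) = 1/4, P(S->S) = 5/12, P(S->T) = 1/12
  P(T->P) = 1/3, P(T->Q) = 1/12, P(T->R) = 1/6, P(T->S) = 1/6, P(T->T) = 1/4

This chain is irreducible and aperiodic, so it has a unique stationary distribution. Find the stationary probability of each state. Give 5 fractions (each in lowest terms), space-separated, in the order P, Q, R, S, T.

Answer: 289/1100 1/12 293/1200 223/1200 739/3300

Derivation:
The stationary distribution satisfies pi = pi * P, i.e.:
  pi_P = 5/12*pi_P + 1/12*pi_Q + 1/6*pi_R + 1/6*pi_S + 1/3*pi_T
  pi_Q = 1/12*pi_P + 1/12*pi_Q + 1/12*pi_R + 1/12*pi_S + 1/12*pi_T
  pi_R = 1/6*pi_P + 2/3*pi_Q + 1/4*pi_R + 1/4*pi_S + 1/6*pi_T
  pi_S = 1/6*pi_P + 1/12*pi_Q + 1/12*pi_R + 5/12*pi_S + 1/6*pi_T
  pi_T = 1/6*pi_P + 1/12*pi_Q + 5/12*pi_R + 1/12*pi_S + 1/4*pi_T
with normalization: pi_P + pi_Q + pi_R + pi_S + pi_T = 1.

Using the first 4 balance equations plus normalization, the linear system A*pi = b is:
  [-7/12, 1/12, 1/6, 1/6, 1/3] . pi = 0
  [1/12, -11/12, 1/12, 1/12, 1/12] . pi = 0
  [1/6, 2/3, -3/4, 1/4, 1/6] . pi = 0
  [1/6, 1/12, 1/12, -7/12, 1/6] . pi = 0
  [1, 1, 1, 1, 1] . pi = 1

Solving yields:
  pi_P = 289/1100
  pi_Q = 1/12
  pi_R = 293/1200
  pi_S = 223/1200
  pi_T = 739/3300

Verification (pi * P):
  289/1100*5/12 + 1/12*1/12 + 293/1200*1/6 + 223/1200*1/6 + 739/3300*1/3 = 289/1100 = pi_P  (ok)
  289/1100*1/12 + 1/12*1/12 + 293/1200*1/12 + 223/1200*1/12 + 739/3300*1/12 = 1/12 = pi_Q  (ok)
  289/1100*1/6 + 1/12*2/3 + 293/1200*1/4 + 223/1200*1/4 + 739/3300*1/6 = 293/1200 = pi_R  (ok)
  289/1100*1/6 + 1/12*1/12 + 293/1200*1/12 + 223/1200*5/12 + 739/3300*1/6 = 223/1200 = pi_S  (ok)
  289/1100*1/6 + 1/12*1/12 + 293/1200*5/12 + 223/1200*1/12 + 739/3300*1/4 = 739/3300 = pi_T  (ok)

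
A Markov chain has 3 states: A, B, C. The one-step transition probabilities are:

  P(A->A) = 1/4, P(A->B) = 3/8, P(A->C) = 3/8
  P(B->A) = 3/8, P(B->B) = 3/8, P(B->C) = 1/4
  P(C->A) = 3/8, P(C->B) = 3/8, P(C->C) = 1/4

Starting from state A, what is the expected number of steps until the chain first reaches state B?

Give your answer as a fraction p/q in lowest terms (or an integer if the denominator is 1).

Let h_i = expected steps to first reach B from state i.
Boundary: h_B = 0.
First-step equations for the other states:
  h_A = 1 + 1/4*h_A + 3/8*h_B + 3/8*h_C
  h_C = 1 + 3/8*h_A + 3/8*h_B + 1/4*h_C

Substituting h_B = 0 and rearranging gives the linear system (I - Q) h = 1:
  [3/4, -3/8] . (h_A, h_C) = 1
  [-3/8, 3/4] . (h_A, h_C) = 1

Solving yields:
  h_A = 8/3
  h_C = 8/3

Starting state is A, so the expected hitting time is h_A = 8/3.

Answer: 8/3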